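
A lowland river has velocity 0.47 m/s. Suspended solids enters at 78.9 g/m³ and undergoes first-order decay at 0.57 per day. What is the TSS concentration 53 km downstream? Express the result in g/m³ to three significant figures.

Travel time t = 53 km / 0.47 m/s = 5.3e+04/0.47 = 1.128e+05 s = 1.305 d.
First-order decay: C = 78.9·exp(−0.57·1.305) = 78.9·0.4752 = 37.5 g/m³.

37.5 g/m³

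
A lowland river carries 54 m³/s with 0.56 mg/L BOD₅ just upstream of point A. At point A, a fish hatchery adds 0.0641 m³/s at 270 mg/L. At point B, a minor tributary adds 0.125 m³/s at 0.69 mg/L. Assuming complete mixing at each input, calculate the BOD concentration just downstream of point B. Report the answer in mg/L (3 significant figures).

0.879 mg/L

After input A: C = (54·0.56 + 0.0641·270) / 54.06 = 0.8795 mg/L.
After input B: C = (54.06·0.8795 + 0.125·0.69) / 54.19 = 0.879 mg/L.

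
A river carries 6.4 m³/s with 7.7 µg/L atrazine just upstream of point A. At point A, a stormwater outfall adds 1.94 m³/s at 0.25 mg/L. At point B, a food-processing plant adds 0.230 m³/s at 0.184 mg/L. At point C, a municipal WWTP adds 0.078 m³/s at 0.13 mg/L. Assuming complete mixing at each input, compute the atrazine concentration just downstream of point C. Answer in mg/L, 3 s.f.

0.0678 mg/L

7.7 µg/L = 0.0077 mg/L.
After input A: C = (6.4·0.0077 + 1.94·0.25) / 8.34 = 0.06406 mg/L.
After input B: C = (8.34·0.06406 + 0.23·0.184) / 8.57 = 0.06728 mg/L.
After input C: C = (8.57·0.06728 + 0.078·0.13) / 8.648 = 0.06785 mg/L.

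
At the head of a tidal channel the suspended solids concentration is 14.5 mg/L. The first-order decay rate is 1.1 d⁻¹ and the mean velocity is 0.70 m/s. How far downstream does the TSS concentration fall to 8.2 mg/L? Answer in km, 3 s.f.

From C = C₀·e^(−kt), t = ln(C₀/C)/k = ln(14.5/8.2)/1.1 = 0.57/1.1 = 0.5182 d.
Distance = v·t = 0.70 m/s × 4.477e+04 s = 3.134e+04 m = 31.34 km.

31.3 km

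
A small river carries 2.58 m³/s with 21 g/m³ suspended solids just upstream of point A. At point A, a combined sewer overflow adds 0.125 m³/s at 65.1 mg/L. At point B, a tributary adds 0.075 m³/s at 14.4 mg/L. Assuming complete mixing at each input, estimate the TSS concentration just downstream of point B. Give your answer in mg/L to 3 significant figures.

After input A: C = (2.58·21 + 0.125·65.1) / 2.705 = 23.04 mg/L.
After input B: C = (2.705·23.04 + 0.075·14.4) / 2.78 = 22.8 mg/L.

22.8 mg/L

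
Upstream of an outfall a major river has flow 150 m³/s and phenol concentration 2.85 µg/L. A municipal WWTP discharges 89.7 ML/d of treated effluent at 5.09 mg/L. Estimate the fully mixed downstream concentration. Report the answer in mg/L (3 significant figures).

0.0378 mg/L

89.7 ML/d = 1.038 m³/s.
2.85 µg/L = 0.00285 mg/L.
Flow-weighted mixing gives C = (1.038·5.09 + 150·0.00285) / (1.038 + 150) = 5.712/151 = 0.03782 mg/L.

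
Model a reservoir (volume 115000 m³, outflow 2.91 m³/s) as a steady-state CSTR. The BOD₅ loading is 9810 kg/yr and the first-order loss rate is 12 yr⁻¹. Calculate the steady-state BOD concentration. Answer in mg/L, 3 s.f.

0.105 mg/L

Outflow Q = 2.91 m³/s × 3.156e+07 s/yr = 9.183e+07 m³/yr.
Steady-state CSTR mass balance: W = Q·C + k·V·C, so C = W/(Q + kV).
Q + kV = 9.183e+07 + 12·115000 = 9.321e+07 m³/yr.
C = 9810/9.321e+07 = 0.0001052 kg/m³ = 0.1052 mg/L.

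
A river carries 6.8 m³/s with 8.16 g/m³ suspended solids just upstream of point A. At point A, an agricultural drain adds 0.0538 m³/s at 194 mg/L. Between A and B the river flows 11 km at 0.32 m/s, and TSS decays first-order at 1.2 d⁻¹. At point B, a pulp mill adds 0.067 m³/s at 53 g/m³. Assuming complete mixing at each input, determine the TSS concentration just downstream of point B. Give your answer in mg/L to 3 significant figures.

6.42 mg/L

After input A: C = (6.8·8.16 + 0.0538·194) / 6.854 = 9.619 mg/L.
Over the 11 km reach to input B (t = 3.438e+04 s = 0.3979 d), decay gives C = 9.619·exp(−1.2·0.3979) = 5.967 mg/L.
After input B: C = (6.854·5.967 + 0.067·53) / 6.921 = 6.423 mg/L.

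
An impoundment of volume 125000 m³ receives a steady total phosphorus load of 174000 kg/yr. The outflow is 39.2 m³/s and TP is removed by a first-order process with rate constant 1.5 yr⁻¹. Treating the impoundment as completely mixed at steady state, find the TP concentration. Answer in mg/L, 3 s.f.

Outflow Q = 39.2 m³/s × 3.156e+07 s/yr = 1.237e+09 m³/yr.
Steady-state CSTR mass balance: W = Q·C + k·V·C, so C = W/(Q + kV).
Q + kV = 1.237e+09 + 1.5·125000 = 1.237e+09 m³/yr.
C = 174000/1.237e+09 = 0.0001406 kg/m³ = 0.1406 mg/L.

0.141 mg/L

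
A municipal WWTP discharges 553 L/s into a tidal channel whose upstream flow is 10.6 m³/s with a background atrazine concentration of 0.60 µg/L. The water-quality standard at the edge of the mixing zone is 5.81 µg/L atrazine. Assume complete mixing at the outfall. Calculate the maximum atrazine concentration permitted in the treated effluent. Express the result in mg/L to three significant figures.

553 L/s = 0.553 m³/s.
0.60 µg/L = 0.0006 mg/L.
5.81 µg/L = 0.00581 mg/L.
Mass balance: 0.00581·11.15 = 0.553·Cₑ + 10.6·0.0006.
Cₑ = (0.0648 − 0.00636) / 0.553 = 0.1057 mg/L.

0.106 mg/L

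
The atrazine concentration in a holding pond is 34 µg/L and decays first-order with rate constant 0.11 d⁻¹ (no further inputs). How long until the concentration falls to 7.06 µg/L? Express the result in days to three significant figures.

t = ln(C₀/C)/k = ln(34/7.06)/0.11 = 1.572/0.11 = 14.29 d.

14.3 d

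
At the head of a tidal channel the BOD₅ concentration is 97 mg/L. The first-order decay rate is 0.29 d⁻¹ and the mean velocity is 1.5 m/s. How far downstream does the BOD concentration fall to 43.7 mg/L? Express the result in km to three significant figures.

From C = C₀·e^(−kt), t = ln(C₀/C)/k = ln(97/43.7)/0.29 = 0.7974/0.29 = 2.75 d.
Distance = v·t = 1.5 m/s × 2.376e+05 s = 3.563e+05 m = 356.3 km.

356 km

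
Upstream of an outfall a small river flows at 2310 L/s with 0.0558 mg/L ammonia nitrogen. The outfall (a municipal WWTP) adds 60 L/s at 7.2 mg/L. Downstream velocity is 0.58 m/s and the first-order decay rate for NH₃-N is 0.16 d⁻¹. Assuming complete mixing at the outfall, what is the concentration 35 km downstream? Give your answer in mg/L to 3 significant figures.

0.212 mg/L

60 L/s = 0.06 m³/s.
2310 L/s = 2.31 m³/s.
After complete mixing, C₀ = (0.06·7.2 + 2.31·0.0558) / 2.37 = 0.2367 mg/L.
Travel time t = 3.5e+04 m / 0.58 m/s = 6.034e+04 s = 0.6984 d.
C = 0.2367·exp(−0.16·0.6984) = 0.2367·0.8943 = 0.2116 mg/L.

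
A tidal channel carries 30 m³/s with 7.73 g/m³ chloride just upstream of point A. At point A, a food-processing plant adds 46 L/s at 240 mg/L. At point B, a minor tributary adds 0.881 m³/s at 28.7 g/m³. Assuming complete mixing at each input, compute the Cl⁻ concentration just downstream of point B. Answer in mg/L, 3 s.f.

46 L/s = 0.046 m³/s.
After input A: C = (30·7.73 + 0.046·240) / 30.05 = 8.086 mg/L.
After input B: C = (30.05·8.086 + 0.881·28.7) / 30.93 = 8.673 mg/L.

8.67 mg/L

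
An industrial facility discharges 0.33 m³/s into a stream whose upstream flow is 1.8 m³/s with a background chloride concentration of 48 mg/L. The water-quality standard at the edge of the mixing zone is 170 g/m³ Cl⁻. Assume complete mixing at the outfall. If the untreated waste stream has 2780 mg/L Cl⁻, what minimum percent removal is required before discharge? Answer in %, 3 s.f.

Mass balance: 170·2.13 = 0.33·Cₑ + 1.8·48.
Cₑ = (362.1 − 86.4) / 0.33 = 835.5 mg/L.
Required removal = 1 − 835.5/2780 = 69.95 %.

69.9 %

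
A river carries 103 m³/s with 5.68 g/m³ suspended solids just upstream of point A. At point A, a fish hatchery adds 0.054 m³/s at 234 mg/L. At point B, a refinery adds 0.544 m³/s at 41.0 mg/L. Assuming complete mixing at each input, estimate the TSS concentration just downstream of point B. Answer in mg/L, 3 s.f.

5.98 mg/L

After input A: C = (103·5.68 + 0.054·234) / 103.1 = 5.8 mg/L.
After input B: C = (103.1·5.8 + 0.544·41) / 103.6 = 5.984 mg/L.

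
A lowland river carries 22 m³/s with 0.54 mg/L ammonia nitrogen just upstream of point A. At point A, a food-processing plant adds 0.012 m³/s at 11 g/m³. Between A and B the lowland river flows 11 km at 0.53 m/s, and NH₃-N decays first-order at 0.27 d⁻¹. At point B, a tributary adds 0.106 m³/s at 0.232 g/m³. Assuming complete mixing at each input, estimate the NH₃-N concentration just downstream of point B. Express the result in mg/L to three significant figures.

0.510 mg/L

After input A: C = (22·0.54 + 0.012·11) / 22.01 = 0.5457 mg/L.
Over the 11 km reach to input B (t = 2.075e+04 s = 0.2402 d), decay gives C = 0.5457·exp(−0.27·0.2402) = 0.5114 mg/L.
After input B: C = (22.01·0.5114 + 0.106·0.232) / 22.12 = 0.5101 mg/L.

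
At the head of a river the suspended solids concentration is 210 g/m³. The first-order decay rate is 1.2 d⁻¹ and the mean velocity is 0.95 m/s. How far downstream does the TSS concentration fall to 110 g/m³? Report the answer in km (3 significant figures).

From C = C₀·e^(−kt), t = ln(C₀/C)/k = ln(210/110)/1.2 = 0.6466/1.2 = 0.5389 d.
Distance = v·t = 0.95 m/s × 4.656e+04 s = 4.423e+04 m = 44.23 km.

44.2 km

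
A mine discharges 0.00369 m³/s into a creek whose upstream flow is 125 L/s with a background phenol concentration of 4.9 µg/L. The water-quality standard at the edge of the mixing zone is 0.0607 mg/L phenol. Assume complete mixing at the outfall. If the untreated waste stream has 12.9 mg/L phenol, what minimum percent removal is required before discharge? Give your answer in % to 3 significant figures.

125 L/s = 0.125 m³/s.
4.9 µg/L = 0.0049 mg/L.
Mass balance: 0.0607·0.1287 = 0.00369·Cₑ + 0.125·0.0049.
Cₑ = (0.007811 − 0.0006125) / 0.00369 = 1.951 mg/L.
Required removal = 1 − 1.951/12.9 = 84.88 %.

84.9 %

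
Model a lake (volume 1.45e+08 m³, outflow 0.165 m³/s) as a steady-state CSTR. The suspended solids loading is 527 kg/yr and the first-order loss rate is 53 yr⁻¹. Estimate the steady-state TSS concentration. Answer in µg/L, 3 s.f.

Outflow Q = 0.165 m³/s × 3.156e+07 s/yr = 5.207e+06 m³/yr.
Steady-state CSTR mass balance: W = Q·C + k·V·C, so C = W/(Q + kV).
Q + kV = 5.207e+06 + 53·1.45e+08 = 7.69e+09 m³/yr.
C = 527/7.69e+09 = 6.853e-08 kg/m³ = 6.853e-05 mg/L = 0.06853 µg/L.

0.0685 µg/L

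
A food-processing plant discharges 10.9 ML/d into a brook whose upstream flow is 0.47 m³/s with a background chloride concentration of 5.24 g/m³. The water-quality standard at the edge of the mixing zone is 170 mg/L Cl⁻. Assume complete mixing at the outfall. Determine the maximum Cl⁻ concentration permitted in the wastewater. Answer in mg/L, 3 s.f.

784 mg/L

10.9 ML/d = 0.1262 m³/s.
Mass balance: 170·0.5962 = 0.1262·Cₑ + 0.47·5.24.
Cₑ = (101.3 − 2.463) / 0.1262 = 783.8 mg/L.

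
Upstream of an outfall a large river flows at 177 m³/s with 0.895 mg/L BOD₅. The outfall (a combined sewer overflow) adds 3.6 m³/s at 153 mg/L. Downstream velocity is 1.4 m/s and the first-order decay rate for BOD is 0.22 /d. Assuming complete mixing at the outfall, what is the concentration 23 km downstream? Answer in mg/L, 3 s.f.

3.77 mg/L

After complete mixing, C₀ = (3.6·153 + 177·0.895) / 180.6 = 3.927 mg/L.
Travel time t = 2.3e+04 m / 1.4 m/s = 1.643e+04 s = 0.1901 d.
C = 3.927·exp(−0.22·0.1901) = 3.927·0.959 = 3.766 mg/L.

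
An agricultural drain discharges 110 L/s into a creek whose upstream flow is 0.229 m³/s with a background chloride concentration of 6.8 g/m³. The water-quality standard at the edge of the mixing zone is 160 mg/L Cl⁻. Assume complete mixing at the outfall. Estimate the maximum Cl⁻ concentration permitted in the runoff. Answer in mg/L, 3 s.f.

479 mg/L

110 L/s = 0.11 m³/s.
Mass balance: 160·0.339 = 0.11·Cₑ + 0.229·6.8.
Cₑ = (54.24 − 1.557) / 0.11 = 478.9 mg/L.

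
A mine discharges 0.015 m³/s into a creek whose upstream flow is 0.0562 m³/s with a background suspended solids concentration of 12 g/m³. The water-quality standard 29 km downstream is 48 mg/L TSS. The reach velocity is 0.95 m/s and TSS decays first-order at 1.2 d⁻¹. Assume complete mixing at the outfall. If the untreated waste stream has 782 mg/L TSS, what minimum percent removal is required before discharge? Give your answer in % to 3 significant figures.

61.2 %

Travel time to the compliance point: t = 2.9e+04/0.95 = 3.053e+04 s = 0.3533 d; decay factor exp(−1.2·0.3533) = 0.6544.
So the concentration just after mixing may be at most 48/0.6544 = 73.35 mg/L.
Mass balance: 73.35·0.0712 = 0.015·Cₑ + 0.0562·12.
Cₑ = (5.222 − 0.6744) / 0.015 = 303.2 mg/L.
Required removal = 1 − 303.2/782 = 61.23 %.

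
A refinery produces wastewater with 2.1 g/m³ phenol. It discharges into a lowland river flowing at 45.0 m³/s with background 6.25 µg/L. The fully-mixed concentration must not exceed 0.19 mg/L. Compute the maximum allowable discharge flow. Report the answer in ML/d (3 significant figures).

374 ML/d

6.25 µg/L = 0.00625 mg/L.
Mass balance at complete mixing: C_std·(Q_w + Q_r) = Q_w·C_e + Q_r·C_b.
Rearranging, Q_w = Q_r·(C_std − C_b)/(C_e − C_std) = 45.0·(0.19 − 0.00625) / (2.1 − 0.19) = 4.329 m³/s.
= 374 ML/d.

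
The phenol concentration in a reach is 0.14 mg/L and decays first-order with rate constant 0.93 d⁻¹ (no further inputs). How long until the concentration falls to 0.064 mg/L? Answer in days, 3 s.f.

t = ln(C₀/C)/k = ln(0.14/0.064)/0.93 = 0.7828/0.93 = 0.8417 d.

0.842 d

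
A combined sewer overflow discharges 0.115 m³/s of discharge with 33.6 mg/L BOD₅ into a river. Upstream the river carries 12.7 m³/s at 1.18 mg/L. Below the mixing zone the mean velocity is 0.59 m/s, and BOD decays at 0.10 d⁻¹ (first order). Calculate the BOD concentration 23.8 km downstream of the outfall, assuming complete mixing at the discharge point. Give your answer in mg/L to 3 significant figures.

After complete mixing, C₀ = (0.115·33.6 + 12.7·1.18) / 12.81 = 1.471 mg/L.
Travel time t = 2.38e+04 m / 0.59 m/s = 4.034e+04 s = 0.4669 d.
C = 1.471·exp(−0.10·0.4669) = 1.471·0.9544 = 1.404 mg/L.

1.40 mg/L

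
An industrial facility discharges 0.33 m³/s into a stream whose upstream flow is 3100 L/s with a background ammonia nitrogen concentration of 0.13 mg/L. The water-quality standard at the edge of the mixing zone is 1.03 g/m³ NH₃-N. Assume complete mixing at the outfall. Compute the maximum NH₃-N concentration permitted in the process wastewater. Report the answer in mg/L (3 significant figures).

3100 L/s = 3.1 m³/s.
Mass balance: 1.03·3.43 = 0.33·Cₑ + 3.1·0.13.
Cₑ = (3.533 − 0.403) / 0.33 = 9.485 mg/L.

9.48 mg/L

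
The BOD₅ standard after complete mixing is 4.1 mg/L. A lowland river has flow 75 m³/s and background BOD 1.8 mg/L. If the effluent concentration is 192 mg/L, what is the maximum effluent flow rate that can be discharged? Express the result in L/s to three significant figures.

Mass balance at complete mixing: C_std·(Q_w + Q_r) = Q_w·C_e + Q_r·C_b.
Rearranging, Q_w = Q_r·(C_std − C_b)/(C_e − C_std) = 75·(4.1 − 1.8) / (192 − 4.1) = 0.918 m³/s.
= 918 L/s.

918 L/s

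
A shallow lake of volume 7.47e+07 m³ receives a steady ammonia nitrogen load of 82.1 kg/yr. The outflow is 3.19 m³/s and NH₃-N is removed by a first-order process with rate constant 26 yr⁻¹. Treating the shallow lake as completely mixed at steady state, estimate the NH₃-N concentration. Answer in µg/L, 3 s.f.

0.0402 µg/L

Outflow Q = 3.19 m³/s × 3.156e+07 s/yr = 1.007e+08 m³/yr.
Steady-state CSTR mass balance: W = Q·C + k·V·C, so C = W/(Q + kV).
Q + kV = 1.007e+08 + 26·7.47e+07 = 2.043e+09 m³/yr.
C = 82.1/2.043e+09 = 4.019e-08 kg/m³ = 4.019e-05 mg/L = 0.04019 µg/L.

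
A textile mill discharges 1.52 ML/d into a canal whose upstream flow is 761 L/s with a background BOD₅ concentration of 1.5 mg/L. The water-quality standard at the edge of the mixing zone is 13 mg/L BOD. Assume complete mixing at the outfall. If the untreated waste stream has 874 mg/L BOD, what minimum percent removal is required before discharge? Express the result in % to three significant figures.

41.6 %

1.52 ML/d = 0.01759 m³/s.
761 L/s = 0.761 m³/s.
Mass balance: 13·0.7786 = 0.01759·Cₑ + 0.761·1.5.
Cₑ = (10.12 − 1.141) / 0.01759 = 510.5 mg/L.
Required removal = 1 − 510.5/874 = 41.6 %.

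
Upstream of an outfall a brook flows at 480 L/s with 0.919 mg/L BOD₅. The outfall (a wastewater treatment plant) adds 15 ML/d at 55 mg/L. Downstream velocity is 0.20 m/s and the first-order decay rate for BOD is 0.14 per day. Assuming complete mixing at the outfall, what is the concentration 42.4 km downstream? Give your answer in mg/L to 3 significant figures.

10.8 mg/L

15 ML/d = 0.1736 m³/s.
480 L/s = 0.48 m³/s.
After complete mixing, C₀ = (0.1736·55 + 0.48·0.919) / 0.6536 = 15.28 mg/L.
Travel time t = 4.24e+04 m / 0.20 m/s = 2.12e+05 s = 2.454 d.
C = 15.28·exp(−0.14·2.454) = 15.28·0.7093 = 10.84 mg/L.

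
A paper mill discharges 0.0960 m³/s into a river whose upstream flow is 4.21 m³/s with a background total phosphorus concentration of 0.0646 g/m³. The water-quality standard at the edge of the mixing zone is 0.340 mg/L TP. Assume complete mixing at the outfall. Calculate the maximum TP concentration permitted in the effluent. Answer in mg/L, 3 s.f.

12.4 mg/L

Mass balance: 0.34·4.306 = 0.096·Cₑ + 4.21·0.0646.
Cₑ = (1.464 − 0.272) / 0.096 = 12.42 mg/L.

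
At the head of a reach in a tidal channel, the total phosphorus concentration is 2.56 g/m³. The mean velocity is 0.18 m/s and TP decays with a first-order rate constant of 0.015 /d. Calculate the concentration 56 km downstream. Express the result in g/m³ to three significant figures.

Travel time t = 56 km / 0.18 m/s = 5.6e+04/0.18 = 3.111e+05 s = 3.601 d.
First-order decay: C = 2.56·exp(−0.015·3.601) = 2.56·0.9474 = 2.425 g/m³.

2.43 g/m³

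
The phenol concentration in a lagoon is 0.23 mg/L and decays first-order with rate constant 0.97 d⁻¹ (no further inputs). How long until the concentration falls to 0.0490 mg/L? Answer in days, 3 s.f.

t = ln(C₀/C)/k = ln(0.23/0.0490)/0.97 = 1.546/0.97 = 1.594 d.

1.59 d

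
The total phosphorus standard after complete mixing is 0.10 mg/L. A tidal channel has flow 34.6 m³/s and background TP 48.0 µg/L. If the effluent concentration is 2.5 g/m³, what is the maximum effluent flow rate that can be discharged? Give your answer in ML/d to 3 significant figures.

64.8 ML/d

48.0 µg/L = 0.048 mg/L.
Mass balance at complete mixing: C_std·(Q_w + Q_r) = Q_w·C_e + Q_r·C_b.
Rearranging, Q_w = Q_r·(C_std − C_b)/(C_e − C_std) = 34.6·(0.1 − 0.048) / (2.5 − 0.1) = 0.7497 m³/s.
= 64.77 ML/d.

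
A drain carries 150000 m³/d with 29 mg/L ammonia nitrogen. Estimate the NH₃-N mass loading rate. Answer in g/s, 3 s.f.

50.3 g/s

150000 m³/d = 1.736 m³/s.
Mass flux = Q·C = 1.736 m³/s × 29 g/m³ = 50.35 g/s.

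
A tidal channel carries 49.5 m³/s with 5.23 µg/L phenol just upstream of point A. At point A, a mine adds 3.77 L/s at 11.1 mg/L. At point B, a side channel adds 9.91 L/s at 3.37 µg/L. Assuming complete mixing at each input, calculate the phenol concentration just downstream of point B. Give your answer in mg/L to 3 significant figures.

5.23 µg/L = 0.00523 mg/L.
3.77 L/s = 0.00377 m³/s.
After input A: C = (49.5·0.00523 + 0.00377·11.1) / 49.5 = 0.006075 mg/L.
9.91 L/s = 0.00991 m³/s.
3.37 µg/L = 0.00337 mg/L.
After input B: C = (49.5·0.006075 + 0.00991·0.00337) / 49.51 = 0.006074 mg/L.

0.00607 mg/L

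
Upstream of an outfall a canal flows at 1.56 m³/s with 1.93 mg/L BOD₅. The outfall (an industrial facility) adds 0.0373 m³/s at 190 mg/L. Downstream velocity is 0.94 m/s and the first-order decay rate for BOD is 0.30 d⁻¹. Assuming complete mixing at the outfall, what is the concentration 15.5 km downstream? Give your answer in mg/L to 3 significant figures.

After complete mixing, C₀ = (0.0373·190 + 1.56·1.93) / 1.597 = 6.322 mg/L.
Travel time t = 1.55e+04 m / 0.94 m/s = 1.649e+04 s = 0.1908 d.
C = 6.322·exp(−0.30·0.1908) = 6.322·0.9444 = 5.97 mg/L.

5.97 mg/L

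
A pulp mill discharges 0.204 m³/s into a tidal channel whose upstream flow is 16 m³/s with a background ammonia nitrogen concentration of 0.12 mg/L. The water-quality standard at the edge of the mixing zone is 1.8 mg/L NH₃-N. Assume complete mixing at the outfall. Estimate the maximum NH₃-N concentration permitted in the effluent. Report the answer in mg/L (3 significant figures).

134 mg/L

Mass balance: 1.8·16.2 = 0.204·Cₑ + 16·0.12.
Cₑ = (29.17 − 1.92) / 0.204 = 133.6 mg/L.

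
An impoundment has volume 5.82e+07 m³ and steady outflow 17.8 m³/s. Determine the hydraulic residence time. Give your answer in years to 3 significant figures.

0.104 yr

Q = 17.8 m³/s × 3.156e+07 s/yr = 5.617e+08 m³/yr.
Hydraulic residence time τ = V/Q = 5.82e+07/5.617e+08 = 0.1036 yr.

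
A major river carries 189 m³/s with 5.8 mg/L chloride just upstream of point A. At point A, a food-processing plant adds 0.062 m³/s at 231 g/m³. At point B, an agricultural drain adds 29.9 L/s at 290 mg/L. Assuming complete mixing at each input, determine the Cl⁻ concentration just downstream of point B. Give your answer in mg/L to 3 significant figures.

5.92 mg/L

After input A: C = (189·5.8 + 0.062·231) / 189.1 = 5.874 mg/L.
29.9 L/s = 0.0299 m³/s.
After input B: C = (189.1·5.874 + 0.0299·290) / 189.1 = 5.919 mg/L.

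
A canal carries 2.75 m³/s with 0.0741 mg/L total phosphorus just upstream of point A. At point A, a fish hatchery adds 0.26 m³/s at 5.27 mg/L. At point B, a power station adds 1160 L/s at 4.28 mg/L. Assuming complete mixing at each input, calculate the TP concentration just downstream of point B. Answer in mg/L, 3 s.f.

After input A: C = (2.75·0.0741 + 0.26·5.27) / 3.01 = 0.5229 mg/L.
1160 L/s = 1.16 m³/s.
After input B: C = (3.01·0.5229 + 1.16·4.28) / 4.17 = 1.568 mg/L.

1.57 mg/L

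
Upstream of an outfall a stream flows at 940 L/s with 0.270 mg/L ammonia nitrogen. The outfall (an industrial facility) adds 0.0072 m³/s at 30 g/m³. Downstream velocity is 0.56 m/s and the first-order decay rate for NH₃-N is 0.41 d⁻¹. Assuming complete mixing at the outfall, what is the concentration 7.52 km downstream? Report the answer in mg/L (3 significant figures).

940 L/s = 0.94 m³/s.
After complete mixing, C₀ = (0.0072·30 + 0.94·0.27) / 0.9472 = 0.496 mg/L.
Travel time t = 7520 m / 0.56 m/s = 1.343e+04 s = 0.1554 d.
C = 0.496·exp(−0.41·0.1554) = 0.496·0.9383 = 0.4654 mg/L.

0.465 mg/L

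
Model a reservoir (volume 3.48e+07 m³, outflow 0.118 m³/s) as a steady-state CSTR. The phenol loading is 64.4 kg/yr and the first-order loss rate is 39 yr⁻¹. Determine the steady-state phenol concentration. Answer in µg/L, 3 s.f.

Outflow Q = 0.118 m³/s × 3.156e+07 s/yr = 3.724e+06 m³/yr.
Steady-state CSTR mass balance: W = Q·C + k·V·C, so C = W/(Q + kV).
Q + kV = 3.724e+06 + 39·3.48e+07 = 1.361e+09 m³/yr.
C = 64.4/1.361e+09 = 4.732e-08 kg/m³ = 4.732e-05 mg/L = 0.04732 µg/L.

0.0473 µg/L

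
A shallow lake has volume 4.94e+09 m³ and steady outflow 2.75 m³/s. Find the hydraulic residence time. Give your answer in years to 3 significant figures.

Q = 2.75 m³/s × 3.156e+07 s/yr = 8.678e+07 m³/yr.
Hydraulic residence time τ = V/Q = 4.94e+09/8.678e+07 = 56.92 yr.

56.9 yr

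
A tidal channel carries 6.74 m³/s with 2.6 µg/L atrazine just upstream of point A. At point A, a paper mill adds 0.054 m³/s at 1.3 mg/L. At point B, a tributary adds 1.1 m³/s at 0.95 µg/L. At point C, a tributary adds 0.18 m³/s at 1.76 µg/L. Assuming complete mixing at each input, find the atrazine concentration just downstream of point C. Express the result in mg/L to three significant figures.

0.0110 mg/L

2.6 µg/L = 0.0026 mg/L.
After input A: C = (6.74·0.0026 + 0.054·1.3) / 6.794 = 0.01291 mg/L.
0.95 µg/L = 0.00095 mg/L.
After input B: C = (6.794·0.01291 + 1.1·0.00095) / 7.894 = 0.01125 mg/L.
1.76 µg/L = 0.00176 mg/L.
After input C: C = (7.894·0.01125 + 0.18·0.00176) / 8.074 = 0.01103 mg/L.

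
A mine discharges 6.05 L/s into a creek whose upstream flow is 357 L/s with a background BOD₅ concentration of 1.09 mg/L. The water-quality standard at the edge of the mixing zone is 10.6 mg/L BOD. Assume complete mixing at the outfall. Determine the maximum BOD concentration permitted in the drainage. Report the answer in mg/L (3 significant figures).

572 mg/L

6.05 L/s = 0.00605 m³/s.
357 L/s = 0.357 m³/s.
Mass balance: 10.6·0.363 = 0.00605·Cₑ + 0.357·1.09.
Cₑ = (3.848 − 0.3891) / 0.00605 = 571.8 mg/L.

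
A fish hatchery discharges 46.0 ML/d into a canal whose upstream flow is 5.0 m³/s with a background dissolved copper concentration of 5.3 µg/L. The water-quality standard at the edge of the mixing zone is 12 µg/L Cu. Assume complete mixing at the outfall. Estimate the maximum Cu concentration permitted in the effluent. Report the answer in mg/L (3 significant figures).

0.0749 mg/L

46.0 ML/d = 0.5324 m³/s.
5.3 µg/L = 0.0053 mg/L.
12 µg/L = 0.012 mg/L.
Mass balance: 0.012·5.532 = 0.5324·Cₑ + 5·0.0053.
Cₑ = (0.06639 − 0.0265) / 0.5324 = 0.07492 mg/L.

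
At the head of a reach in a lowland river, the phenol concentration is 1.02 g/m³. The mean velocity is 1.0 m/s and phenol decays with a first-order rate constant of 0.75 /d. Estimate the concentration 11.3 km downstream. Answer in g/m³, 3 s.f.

0.925 g/m³

Travel time t = 11.3 km / 1.0 m/s = 1.13e+04/1.0 = 1.13e+04 s = 0.1308 d.
First-order decay: C = 1.02·exp(−0.75·0.1308) = 1.02·0.9066 = 0.9247 g/m³.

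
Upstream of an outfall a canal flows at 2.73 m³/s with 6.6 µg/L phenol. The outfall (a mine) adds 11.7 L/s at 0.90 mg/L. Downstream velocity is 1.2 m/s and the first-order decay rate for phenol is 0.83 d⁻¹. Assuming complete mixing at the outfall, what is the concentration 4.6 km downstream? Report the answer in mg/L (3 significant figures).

0.0100 mg/L

11.7 L/s = 0.0117 m³/s.
6.6 µg/L = 0.0066 mg/L.
After complete mixing, C₀ = (0.0117·0.9 + 2.73·0.0066) / 2.742 = 0.01041 mg/L.
Travel time t = 4600 m / 1.2 m/s = 3833 s = 0.04437 d.
C = 0.01041·exp(−0.83·0.04437) = 0.01041·0.9638 = 0.01004 mg/L.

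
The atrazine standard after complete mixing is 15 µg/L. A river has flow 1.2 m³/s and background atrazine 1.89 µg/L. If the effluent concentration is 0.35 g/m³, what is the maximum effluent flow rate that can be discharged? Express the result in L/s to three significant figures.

1.89 µg/L = 0.00189 mg/L.
15 µg/L = 0.015 mg/L.
Mass balance at complete mixing: C_std·(Q_w + Q_r) = Q_w·C_e + Q_r·C_b.
Rearranging, Q_w = Q_r·(C_std − C_b)/(C_e − C_std) = 1.2·(0.015 − 0.00189) / (0.35 − 0.015) = 0.04696 m³/s.
= 46.96 L/s.

47.0 L/s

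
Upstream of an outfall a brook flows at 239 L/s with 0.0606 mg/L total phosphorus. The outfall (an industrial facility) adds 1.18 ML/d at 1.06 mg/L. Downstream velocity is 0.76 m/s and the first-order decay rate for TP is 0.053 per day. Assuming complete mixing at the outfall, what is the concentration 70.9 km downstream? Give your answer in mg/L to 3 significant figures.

0.108 mg/L

1.18 ML/d = 0.01366 m³/s.
239 L/s = 0.239 m³/s.
After complete mixing, C₀ = (0.01366·1.06 + 0.239·0.0606) / 0.2527 = 0.1146 mg/L.
Travel time t = 7.09e+04 m / 0.76 m/s = 9.329e+04 s = 1.08 d.
C = 0.1146·exp(−0.053·1.08) = 0.1146·0.9444 = 0.1082 mg/L.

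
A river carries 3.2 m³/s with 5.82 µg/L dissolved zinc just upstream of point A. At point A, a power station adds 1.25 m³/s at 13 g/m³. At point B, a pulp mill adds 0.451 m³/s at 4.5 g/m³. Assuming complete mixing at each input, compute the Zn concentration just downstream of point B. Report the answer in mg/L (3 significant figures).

3.73 mg/L

5.82 µg/L = 0.00582 mg/L.
After input A: C = (3.2·0.00582 + 1.25·13) / 4.45 = 3.656 mg/L.
After input B: C = (4.45·3.656 + 0.451·4.5) / 4.901 = 3.734 mg/L.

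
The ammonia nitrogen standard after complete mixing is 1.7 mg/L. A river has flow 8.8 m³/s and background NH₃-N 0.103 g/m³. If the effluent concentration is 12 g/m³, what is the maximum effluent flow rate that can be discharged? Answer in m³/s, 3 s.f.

Mass balance at complete mixing: C_std·(Q_w + Q_r) = Q_w·C_e + Q_r·C_b.
Rearranging, Q_w = Q_r·(C_std − C_b)/(C_e − C_std) = 8.8·(1.7 − 0.103) / (12 − 1.7) = 1.364 m³/s.

1.36 m³/s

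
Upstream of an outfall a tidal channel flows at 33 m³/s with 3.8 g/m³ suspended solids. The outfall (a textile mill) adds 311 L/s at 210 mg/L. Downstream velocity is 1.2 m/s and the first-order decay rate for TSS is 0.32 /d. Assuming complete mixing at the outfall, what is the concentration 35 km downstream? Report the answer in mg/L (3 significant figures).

311 L/s = 0.311 m³/s.
After complete mixing, C₀ = (0.311·210 + 33·3.8) / 33.31 = 5.725 mg/L.
Travel time t = 3.5e+04 m / 1.2 m/s = 2.917e+04 s = 0.3376 d.
C = 5.725·exp(−0.32·0.3376) = 5.725·0.8976 = 5.139 mg/L.

5.14 mg/L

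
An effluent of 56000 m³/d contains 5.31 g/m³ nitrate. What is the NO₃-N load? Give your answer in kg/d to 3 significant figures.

56000 m³/d = 0.6481 m³/s.
Mass flux = Q·C = 0.6481 m³/s × 5.31 g/m³ = 3.442 g/s.
= 3.442 g/s × 86.4 = 297.4 kg/d.

297 kg/d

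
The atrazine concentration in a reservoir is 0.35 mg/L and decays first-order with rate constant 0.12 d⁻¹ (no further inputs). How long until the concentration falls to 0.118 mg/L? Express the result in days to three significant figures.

t = ln(C₀/C)/k = ln(0.35/0.118)/0.12 = 1.087/0.12 = 9.06 d.

9.06 d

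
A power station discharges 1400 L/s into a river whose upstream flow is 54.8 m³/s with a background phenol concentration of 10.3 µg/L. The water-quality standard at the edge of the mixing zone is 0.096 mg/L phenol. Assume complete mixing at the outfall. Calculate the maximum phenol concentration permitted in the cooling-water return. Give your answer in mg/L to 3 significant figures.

1400 L/s = 1.4 m³/s.
10.3 µg/L = 0.0103 mg/L.
Mass balance: 0.096·56.2 = 1.4·Cₑ + 54.8·0.0103.
Cₑ = (5.395 − 0.5644) / 1.4 = 3.451 mg/L.

3.45 mg/L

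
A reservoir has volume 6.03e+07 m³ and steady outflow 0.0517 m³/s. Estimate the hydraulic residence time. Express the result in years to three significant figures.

37.0 yr

Q = 0.0517 m³/s × 3.156e+07 s/yr = 1.632e+06 m³/yr.
Hydraulic residence time τ = V/Q = 6.03e+07/1.632e+06 = 36.96 yr.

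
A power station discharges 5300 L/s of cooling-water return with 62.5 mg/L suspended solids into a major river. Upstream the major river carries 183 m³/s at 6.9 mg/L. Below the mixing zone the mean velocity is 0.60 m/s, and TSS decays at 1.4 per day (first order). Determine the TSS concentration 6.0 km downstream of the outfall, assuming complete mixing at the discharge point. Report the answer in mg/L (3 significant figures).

7.20 mg/L

5300 L/s = 5.3 m³/s.
After complete mixing, C₀ = (5.3·62.5 + 183·6.9) / 188.3 = 8.465 mg/L.
Travel time t = 6000 m / 0.60 m/s = 1e+04 s = 0.1157 d.
C = 8.465·exp(−1.4·0.1157) = 8.465·0.8504 = 7.199 mg/L.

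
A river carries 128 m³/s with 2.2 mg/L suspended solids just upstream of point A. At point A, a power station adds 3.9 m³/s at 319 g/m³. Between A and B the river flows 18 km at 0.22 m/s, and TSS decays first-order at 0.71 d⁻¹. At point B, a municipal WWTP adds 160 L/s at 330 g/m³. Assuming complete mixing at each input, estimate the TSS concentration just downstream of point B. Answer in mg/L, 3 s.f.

6.30 mg/L

After input A: C = (128·2.2 + 3.9·319) / 131.9 = 11.57 mg/L.
Over the 18 km reach to input B (t = 8.182e+04 s = 0.947 d), decay gives C = 11.57·exp(−0.71·0.947) = 5.905 mg/L.
160 L/s = 0.16 m³/s.
After input B: C = (131.9·5.905 + 0.16·330) / 132.1 = 6.298 mg/L.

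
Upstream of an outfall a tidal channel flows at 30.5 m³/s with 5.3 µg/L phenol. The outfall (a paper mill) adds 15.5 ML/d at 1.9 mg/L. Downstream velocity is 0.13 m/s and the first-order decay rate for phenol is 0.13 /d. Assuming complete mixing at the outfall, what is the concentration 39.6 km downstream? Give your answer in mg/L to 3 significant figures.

15.5 ML/d = 0.1794 m³/s.
5.3 µg/L = 0.0053 mg/L.
After complete mixing, C₀ = (0.1794·1.9 + 30.5·0.0053) / 30.68 = 0.01638 mg/L.
Travel time t = 3.96e+04 m / 0.13 m/s = 3.046e+05 s = 3.526 d.
C = 0.01638·exp(−0.13·3.526) = 0.01638·0.6323 = 0.01036 mg/L.

0.0104 mg/L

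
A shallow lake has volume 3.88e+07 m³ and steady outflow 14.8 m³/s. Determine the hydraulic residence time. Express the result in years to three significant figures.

Q = 14.8 m³/s × 3.156e+07 s/yr = 4.671e+08 m³/yr.
Hydraulic residence time τ = V/Q = 3.88e+07/4.671e+08 = 0.08307 yr.

0.0831 yr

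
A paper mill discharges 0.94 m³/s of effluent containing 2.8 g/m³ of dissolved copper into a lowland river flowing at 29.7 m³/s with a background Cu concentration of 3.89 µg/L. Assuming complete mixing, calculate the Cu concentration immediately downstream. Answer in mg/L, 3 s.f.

3.89 µg/L = 0.00389 mg/L.
Flow-weighted mixing gives C = (0.94·2.8 + 29.7·0.00389) / (0.94 + 29.7) = 2.748/30.64 = 0.08967 mg/L.

0.0897 mg/L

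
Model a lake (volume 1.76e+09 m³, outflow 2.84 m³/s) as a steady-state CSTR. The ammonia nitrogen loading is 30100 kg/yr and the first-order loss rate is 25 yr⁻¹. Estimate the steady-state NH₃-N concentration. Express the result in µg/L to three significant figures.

0.683 µg/L

Outflow Q = 2.84 m³/s × 3.156e+07 s/yr = 8.962e+07 m³/yr.
Steady-state CSTR mass balance: W = Q·C + k·V·C, so C = W/(Q + kV).
Q + kV = 8.962e+07 + 25·1.76e+09 = 4.409e+10 m³/yr.
C = 30100/4.409e+10 = 6.827e-07 kg/m³ = 0.0006827 mg/L = 0.6827 µg/L.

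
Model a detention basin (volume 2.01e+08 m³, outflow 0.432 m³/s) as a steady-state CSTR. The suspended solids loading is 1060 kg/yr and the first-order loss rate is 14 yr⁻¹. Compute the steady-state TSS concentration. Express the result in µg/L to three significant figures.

Outflow Q = 0.432 m³/s × 3.156e+07 s/yr = 1.363e+07 m³/yr.
Steady-state CSTR mass balance: W = Q·C + k·V·C, so C = W/(Q + kV).
Q + kV = 1.363e+07 + 14·2.01e+08 = 2.828e+09 m³/yr.
C = 1060/2.828e+09 = 3.749e-07 kg/m³ = 0.0003749 mg/L = 0.3749 µg/L.

0.375 µg/L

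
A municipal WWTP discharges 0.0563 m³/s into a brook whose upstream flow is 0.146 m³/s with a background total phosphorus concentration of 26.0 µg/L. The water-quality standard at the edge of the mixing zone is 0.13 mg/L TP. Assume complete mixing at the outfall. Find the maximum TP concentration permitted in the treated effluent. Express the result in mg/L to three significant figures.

26.0 µg/L = 0.026 mg/L.
Mass balance: 0.13·0.2023 = 0.0563·Cₑ + 0.146·0.026.
Cₑ = (0.0263 − 0.003796) / 0.0563 = 0.3997 mg/L.

0.400 mg/L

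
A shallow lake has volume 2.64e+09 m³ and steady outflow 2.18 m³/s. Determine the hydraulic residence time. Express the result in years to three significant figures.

38.4 yr

Q = 2.18 m³/s × 3.156e+07 s/yr = 6.88e+07 m³/yr.
Hydraulic residence time τ = V/Q = 2.64e+09/6.88e+07 = 38.37 yr.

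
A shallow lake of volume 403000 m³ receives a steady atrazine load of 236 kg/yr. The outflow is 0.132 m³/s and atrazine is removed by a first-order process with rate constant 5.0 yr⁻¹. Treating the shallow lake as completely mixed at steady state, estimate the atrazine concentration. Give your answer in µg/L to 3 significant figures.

38.2 µg/L

Outflow Q = 0.132 m³/s × 3.156e+07 s/yr = 4.166e+06 m³/yr.
Steady-state CSTR mass balance: W = Q·C + k·V·C, so C = W/(Q + kV).
Q + kV = 4.166e+06 + 5.0·403000 = 6.181e+06 m³/yr.
C = 236/6.181e+06 = 3.818e-05 kg/m³ = 0.03818 mg/L = 38.18 µg/L.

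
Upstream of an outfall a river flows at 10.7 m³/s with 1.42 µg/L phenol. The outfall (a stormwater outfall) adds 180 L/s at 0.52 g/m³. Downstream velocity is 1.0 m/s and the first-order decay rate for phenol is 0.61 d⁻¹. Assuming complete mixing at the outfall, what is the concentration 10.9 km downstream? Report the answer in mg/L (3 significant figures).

0.00926 mg/L

180 L/s = 0.18 m³/s.
1.42 µg/L = 0.00142 mg/L.
After complete mixing, C₀ = (0.18·0.52 + 10.7·0.00142) / 10.88 = 0.009999 mg/L.
Travel time t = 1.09e+04 m / 1.0 m/s = 1.09e+04 s = 0.1262 d.
C = 0.009999·exp(−0.61·0.1262) = 0.009999·0.9259 = 0.009259 mg/L.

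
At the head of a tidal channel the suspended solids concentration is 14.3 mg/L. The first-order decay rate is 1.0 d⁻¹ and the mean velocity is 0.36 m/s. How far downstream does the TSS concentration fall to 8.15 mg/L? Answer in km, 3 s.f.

17.5 km

From C = C₀·e^(−kt), t = ln(C₀/C)/k = ln(14.3/8.15)/1.0 = 0.5622/1.0 = 0.5622 d.
Distance = v·t = 0.36 m/s × 4.858e+04 s = 1.749e+04 m = 17.49 km.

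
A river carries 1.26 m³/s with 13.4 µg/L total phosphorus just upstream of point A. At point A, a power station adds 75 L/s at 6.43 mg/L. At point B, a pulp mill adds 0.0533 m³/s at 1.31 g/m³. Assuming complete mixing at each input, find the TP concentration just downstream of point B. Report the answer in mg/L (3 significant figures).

0.410 mg/L

13.4 µg/L = 0.0134 mg/L.
75 L/s = 0.075 m³/s.
After input A: C = (1.26·0.0134 + 0.075·6.43) / 1.335 = 0.3739 mg/L.
After input B: C = (1.335·0.3739 + 0.0533·1.31) / 1.388 = 0.4098 mg/L.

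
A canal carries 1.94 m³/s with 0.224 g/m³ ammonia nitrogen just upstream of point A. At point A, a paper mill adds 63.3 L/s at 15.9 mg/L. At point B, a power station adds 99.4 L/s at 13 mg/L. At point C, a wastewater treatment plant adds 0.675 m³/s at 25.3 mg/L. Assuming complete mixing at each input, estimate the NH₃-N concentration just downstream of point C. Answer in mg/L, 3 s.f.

7.13 mg/L

63.3 L/s = 0.0633 m³/s.
After input A: C = (1.94·0.224 + 0.0633·15.9) / 2.003 = 0.7193 mg/L.
99.4 L/s = 0.0994 m³/s.
After input B: C = (2.003·0.7193 + 0.0994·13) / 2.103 = 1.3 mg/L.
After input C: C = (2.103·1.3 + 0.675·25.3) / 2.778 = 7.132 mg/L.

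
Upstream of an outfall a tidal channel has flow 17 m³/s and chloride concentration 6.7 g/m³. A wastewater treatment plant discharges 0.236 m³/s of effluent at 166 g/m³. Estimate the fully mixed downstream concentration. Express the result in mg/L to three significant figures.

Flow-weighted mixing gives C = (0.236·166 + 17·6.7) / (0.236 + 17) = 153.1/17.24 = 8.881 mg/L.

8.88 mg/L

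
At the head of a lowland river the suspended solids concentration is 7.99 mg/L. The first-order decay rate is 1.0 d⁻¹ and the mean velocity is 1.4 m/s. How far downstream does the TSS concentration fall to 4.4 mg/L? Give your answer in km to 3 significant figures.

72.2 km

From C = C₀·e^(−kt), t = ln(C₀/C)/k = ln(7.99/4.4)/1.0 = 0.5966/1.0 = 0.5966 d.
Distance = v·t = 1.4 m/s × 5.155e+04 s = 7.216e+04 m = 72.16 km.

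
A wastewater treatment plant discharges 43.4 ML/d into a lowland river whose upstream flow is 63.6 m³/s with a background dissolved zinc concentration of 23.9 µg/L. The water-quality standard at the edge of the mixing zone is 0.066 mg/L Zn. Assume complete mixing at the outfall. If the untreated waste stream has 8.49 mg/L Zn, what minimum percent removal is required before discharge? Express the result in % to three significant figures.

36.4 %

43.4 ML/d = 0.5023 m³/s.
23.9 µg/L = 0.0239 mg/L.
Mass balance: 0.066·64.1 = 0.5023·Cₑ + 63.6·0.0239.
Cₑ = (4.231 − 1.52) / 0.5023 = 5.396 mg/L.
Required removal = 1 − 5.396/8.49 = 36.44 %.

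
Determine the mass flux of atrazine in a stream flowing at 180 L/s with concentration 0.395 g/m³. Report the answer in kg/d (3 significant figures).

180 L/s = 0.18 m³/s.
Mass flux = Q·C = 0.18 m³/s × 0.395 g/m³ = 0.0711 g/s.
= 0.0711 g/s × 86.4 = 6.143 kg/d.

6.14 kg/d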